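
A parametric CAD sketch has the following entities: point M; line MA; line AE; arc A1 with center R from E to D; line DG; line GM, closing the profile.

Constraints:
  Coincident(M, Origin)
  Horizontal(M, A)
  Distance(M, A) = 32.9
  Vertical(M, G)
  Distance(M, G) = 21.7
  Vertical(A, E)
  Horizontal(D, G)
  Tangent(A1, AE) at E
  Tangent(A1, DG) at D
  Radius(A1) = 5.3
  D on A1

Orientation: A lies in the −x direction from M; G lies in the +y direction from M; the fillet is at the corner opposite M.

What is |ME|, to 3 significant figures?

36.8

M is at the origin; M and A share the same y with |MA| = 32.9 and A on the −x side, so A = (-32.9, 0.00). MG is vertical with |MG| = 21.7 and G on the +y side, so G = (0.00, 21.7). The virtual corner opposite M is at (-32.9, 21.7). Since A1 is tangent to AE there, RE ⟂ AE and tangency of A1 to DG means the radius RD is perpendicular to DG, with radius 5.3, so the center R sits 5.3 in from both sides at R = (-27.6, 16.4). That places the tangent points at E = (-32.9, 16.4) on AE and D = (-27.6, 21.7) on DG. Then |ME| = |E − M| = 36.8.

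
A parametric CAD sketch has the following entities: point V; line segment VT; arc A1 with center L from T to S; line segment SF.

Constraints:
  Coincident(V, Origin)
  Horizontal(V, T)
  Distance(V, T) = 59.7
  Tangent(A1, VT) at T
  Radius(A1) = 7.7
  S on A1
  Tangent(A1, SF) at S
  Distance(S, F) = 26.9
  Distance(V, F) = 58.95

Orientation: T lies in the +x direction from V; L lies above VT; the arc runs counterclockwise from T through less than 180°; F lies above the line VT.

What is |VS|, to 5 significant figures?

66.848

Checks: |LS| = 7.700 ✓; ∠(LS, SF) = 90.00° ✓; |SF| = 26.90 ✓; |VF| = 58.95 ✓.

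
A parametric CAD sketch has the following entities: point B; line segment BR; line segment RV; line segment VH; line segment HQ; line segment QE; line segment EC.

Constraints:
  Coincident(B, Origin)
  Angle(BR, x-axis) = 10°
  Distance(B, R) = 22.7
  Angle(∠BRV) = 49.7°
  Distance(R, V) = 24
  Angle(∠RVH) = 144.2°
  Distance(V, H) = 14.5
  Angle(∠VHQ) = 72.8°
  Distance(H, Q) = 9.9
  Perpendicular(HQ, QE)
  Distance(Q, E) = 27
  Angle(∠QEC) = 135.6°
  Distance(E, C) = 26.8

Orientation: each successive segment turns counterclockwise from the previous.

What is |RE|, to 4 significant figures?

13.62

B is at the origin; BR runs at 10.0° with length 22.7, so R = (22.36, 3.942). ∠BRV = 49.7° gives RV at 140.3° from the x-axis; with |RV| = 24.0, V = (3.890, 19.27). ∠RVH = 144.2° gives VH at 176.1° from the x-axis; with |VH| = 14.5, H = (-10.58, 20.26). ∠VHQ = 72.8° gives HQ at -76.70° from the x-axis; with |HQ| = 9.9, Q = (-8.299, 10.62). The perpendicularity gives QE at right angles to HQ, so QE runs at 13.30°; with |QE| = 27.0, E = (17.98, 16.84). Then |RE| = |E − R| = 13.62.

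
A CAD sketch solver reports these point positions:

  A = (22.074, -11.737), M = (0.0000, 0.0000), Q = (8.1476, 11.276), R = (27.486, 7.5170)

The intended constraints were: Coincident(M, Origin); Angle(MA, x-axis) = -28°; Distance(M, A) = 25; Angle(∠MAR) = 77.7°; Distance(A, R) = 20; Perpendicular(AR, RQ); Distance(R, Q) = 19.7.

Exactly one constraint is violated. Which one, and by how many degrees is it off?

Perpendicular(AR, RQ) — off by 4.70°.

M = (0.00, 0.00) ✓; MA at -28.00° ✓; |MA| = 25.00 ✓; ∠MAR = 77.70° ✓; |AR| = 20.00 ✓; ∠(AR, RQ) = 94.70° ✗; |RQ| = 19.70 ✓.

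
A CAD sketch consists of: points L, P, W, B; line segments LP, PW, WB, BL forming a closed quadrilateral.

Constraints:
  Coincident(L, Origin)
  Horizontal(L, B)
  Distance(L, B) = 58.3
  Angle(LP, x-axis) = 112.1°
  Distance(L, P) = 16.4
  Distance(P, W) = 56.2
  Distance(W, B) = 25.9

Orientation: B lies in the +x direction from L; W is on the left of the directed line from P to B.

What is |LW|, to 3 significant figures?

54.9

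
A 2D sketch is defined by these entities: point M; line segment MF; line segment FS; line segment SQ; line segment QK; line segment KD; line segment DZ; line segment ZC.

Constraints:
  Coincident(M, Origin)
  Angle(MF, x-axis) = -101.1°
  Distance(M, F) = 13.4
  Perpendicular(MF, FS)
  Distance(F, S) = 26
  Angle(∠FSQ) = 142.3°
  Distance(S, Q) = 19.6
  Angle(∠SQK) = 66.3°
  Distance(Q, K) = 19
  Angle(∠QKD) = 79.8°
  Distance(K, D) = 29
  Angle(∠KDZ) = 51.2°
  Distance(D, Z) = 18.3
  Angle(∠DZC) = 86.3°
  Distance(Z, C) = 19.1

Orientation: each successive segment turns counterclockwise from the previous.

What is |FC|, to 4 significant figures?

30.47

M is at the origin; MF runs at -101.1° with length 13.4, so F = (-2.580, -13.15). MF is perpendicular to FS, so FS runs at -11.10°; with |FS| = 26.0, S = (22.93, -18.15). ∠FSQ = 142.3° gives SQ at 26.60° from the x-axis; with |SQ| = 19.6, Q = (40.46, -9.379). ∠SQK = 66.3° gives QK at 140.3° from the x-axis; with |QK| = 19.0, K = (25.84, 2.758). ∠QKD = 79.8° gives KD at -119.5° from the x-axis; with |KD| = 29.0, D = (11.56, -22.48). ∠KDZ = 51.2° gives DZ at 9.300° from the x-axis; with |DZ| = 18.3, Z = (29.62, -19.53). ∠DZC = 86.3° gives ZC at 103.0° from the x-axis; with |ZC| = 19.1, C = (25.32, -0.9147). Then |FC| = |C − F| = 30.47.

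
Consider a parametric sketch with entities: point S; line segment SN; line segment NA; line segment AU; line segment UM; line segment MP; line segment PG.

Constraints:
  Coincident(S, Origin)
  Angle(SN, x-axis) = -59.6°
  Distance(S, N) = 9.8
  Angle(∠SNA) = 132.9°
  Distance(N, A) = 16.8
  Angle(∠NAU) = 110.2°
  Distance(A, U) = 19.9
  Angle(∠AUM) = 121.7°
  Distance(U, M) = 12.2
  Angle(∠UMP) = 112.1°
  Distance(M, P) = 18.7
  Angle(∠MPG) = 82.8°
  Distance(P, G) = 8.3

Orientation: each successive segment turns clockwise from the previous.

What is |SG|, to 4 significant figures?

11.61

∠UMP = 112.1° gives MP at 57.30° from the x-axis; with |MP| = 18.7, P = (-16.66, -0.05350). ∠MPG = 82.8° gives PG at -39.90° from the x-axis; with |PG| = 8.3, G = (-10.29, -5.378). Then |SG| = |G − S| = 11.61.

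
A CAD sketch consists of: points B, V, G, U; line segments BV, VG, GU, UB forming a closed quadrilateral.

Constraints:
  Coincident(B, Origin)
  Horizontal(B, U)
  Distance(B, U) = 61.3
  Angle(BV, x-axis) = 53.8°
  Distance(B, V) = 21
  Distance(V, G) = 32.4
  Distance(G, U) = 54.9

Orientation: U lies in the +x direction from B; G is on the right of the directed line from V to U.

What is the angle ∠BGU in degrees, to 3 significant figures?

103°

Checks: |VG| = 32.40 ✓; |GU| = 54.90 ✓.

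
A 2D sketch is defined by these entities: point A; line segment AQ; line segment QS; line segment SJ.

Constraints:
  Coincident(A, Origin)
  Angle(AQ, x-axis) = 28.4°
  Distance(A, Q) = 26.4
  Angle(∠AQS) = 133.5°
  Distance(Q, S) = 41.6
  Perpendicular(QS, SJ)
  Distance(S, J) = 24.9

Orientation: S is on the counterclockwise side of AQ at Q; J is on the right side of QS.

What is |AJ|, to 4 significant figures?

74.25

∠AQS = 133.5°, so QS runs at 28.4° + (180° − 133.5°) = 74.90° from the x-axis; with |QS| = 41.6, S = Q + 41.6·(cos 74.90°, sin 74.90°) = (34.06, 52.72). The perpendicularity gives SJ at right angles to QS; with |SJ| = 24.9 on the right of QS, J = S + 24.9·(0.9655, -0.2605) = (58.10, 46.23). Then |AJ| = |J − A| = 74.25.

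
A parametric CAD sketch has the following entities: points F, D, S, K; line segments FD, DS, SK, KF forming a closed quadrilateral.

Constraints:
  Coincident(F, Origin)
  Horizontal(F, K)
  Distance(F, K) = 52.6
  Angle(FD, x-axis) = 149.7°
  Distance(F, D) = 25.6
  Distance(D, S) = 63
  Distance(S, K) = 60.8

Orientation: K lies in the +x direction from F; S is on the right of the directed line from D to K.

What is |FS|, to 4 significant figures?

42.94

F is at the origin; FK is horizontal with |FK| = 52.6 and K in +x, so K = (52.6, 0). FD runs at 149.7° with |FD| = 25.6, so D = (-22.10, 12.92). S is determined by |DS| = 63.0 and |SK| = 60.8 together: it lies at the intersection of circle(D, 63.0) and circle(K, 60.8). With |DK| = 75.81, the foot of the radical line on DK is 39.70 from D and the perpendicular offset is √(63.0² − 39.70²) = 48.92. Taking the right-of-DK solution: S = (8.685, -42.05).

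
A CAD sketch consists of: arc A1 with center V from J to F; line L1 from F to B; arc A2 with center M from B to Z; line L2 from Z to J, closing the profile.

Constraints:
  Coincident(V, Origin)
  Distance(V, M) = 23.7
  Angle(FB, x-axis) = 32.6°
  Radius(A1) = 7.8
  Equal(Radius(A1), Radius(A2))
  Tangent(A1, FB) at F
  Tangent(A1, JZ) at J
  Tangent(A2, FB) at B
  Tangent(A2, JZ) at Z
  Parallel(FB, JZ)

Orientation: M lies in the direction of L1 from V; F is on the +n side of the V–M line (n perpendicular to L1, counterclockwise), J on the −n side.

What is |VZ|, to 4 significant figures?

24.95

The slot axis is L1's direction at 32.6°, so u = (cos 32.6°, sin 32.6°) = (0.8425, 0.5388) and n = (−sin 32.6°, cos 32.6°) = (-0.5388, 0.8425). V is at the origin and M lies 23.7 along u from V, so M = 23.7·u = (19.97, 12.77). Tangency of A1 to both parallel lines with radius 7.8 puts F and J at V ± 7.8·n: F = (-4.202, 6.571), J = (4.202, -6.571). Equal radii place B and Z the same way about M: B = M + 7.8·n = (15.76, 19.34), Z = M − 7.8·n = (24.17, 6.198). Then |VZ| = |Z − V| = 24.95.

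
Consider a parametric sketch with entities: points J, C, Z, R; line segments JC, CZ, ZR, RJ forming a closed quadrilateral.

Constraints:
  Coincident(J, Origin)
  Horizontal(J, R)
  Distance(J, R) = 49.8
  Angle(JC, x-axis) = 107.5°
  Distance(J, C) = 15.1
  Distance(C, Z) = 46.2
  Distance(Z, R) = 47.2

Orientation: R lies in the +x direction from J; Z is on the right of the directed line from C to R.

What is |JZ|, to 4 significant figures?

31.15

Checks: |CZ| = 46.20 ✓; |ZR| = 47.20 ✓.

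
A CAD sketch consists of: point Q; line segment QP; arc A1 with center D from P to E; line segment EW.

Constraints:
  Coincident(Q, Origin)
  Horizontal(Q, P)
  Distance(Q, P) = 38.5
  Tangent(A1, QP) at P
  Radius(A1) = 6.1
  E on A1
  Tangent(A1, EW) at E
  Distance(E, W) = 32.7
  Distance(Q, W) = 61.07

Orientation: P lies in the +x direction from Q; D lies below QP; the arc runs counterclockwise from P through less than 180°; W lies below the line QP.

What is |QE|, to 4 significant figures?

34.22

Checks: |DE| = 6.100 ✓; ∠(DE, EW) = 90.00° ✓; |EW| = 32.70 ✓; |QW| = 61.07 ✓.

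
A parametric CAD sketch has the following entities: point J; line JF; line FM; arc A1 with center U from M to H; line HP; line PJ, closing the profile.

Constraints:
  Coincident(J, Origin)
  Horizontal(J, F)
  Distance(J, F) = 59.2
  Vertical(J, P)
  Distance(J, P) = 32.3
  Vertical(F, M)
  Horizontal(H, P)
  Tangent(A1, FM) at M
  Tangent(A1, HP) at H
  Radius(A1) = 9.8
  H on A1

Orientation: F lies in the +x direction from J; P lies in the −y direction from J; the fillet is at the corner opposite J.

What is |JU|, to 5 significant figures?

54.283

J and P share the same x with |JP| = 32.3 and P on the −y side, so P = (0.0000, -32.300). The virtual corner opposite J is at (59.200, -32.300). The tangent condition forces UM to be normal to FM and the tangent condition forces UH to be normal to HP, with radius 9.8, so the center U sits 9.8 in from both sides at U = (49.400, -22.500). Then |JU| = |U − J| = 54.283.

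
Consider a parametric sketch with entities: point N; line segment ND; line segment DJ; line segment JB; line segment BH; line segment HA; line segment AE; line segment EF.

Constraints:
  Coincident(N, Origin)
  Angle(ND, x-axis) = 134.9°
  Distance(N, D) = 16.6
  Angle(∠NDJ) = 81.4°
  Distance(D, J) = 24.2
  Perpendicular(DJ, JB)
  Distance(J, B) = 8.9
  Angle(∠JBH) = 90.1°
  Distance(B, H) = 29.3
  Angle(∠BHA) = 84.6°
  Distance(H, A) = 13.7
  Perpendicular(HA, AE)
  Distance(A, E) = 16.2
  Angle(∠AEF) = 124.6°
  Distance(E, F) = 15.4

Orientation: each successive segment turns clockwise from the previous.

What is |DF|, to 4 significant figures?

22.32

N is at the origin; ND runs at 134.9° with length 16.6, so D = (-11.72, 11.76). ∠NDJ = 81.4° gives DJ at 36.30° from the x-axis; with |DJ| = 24.2, J = (7.786, 26.09). DJ is perpendicular to JB, so JB runs at -53.70°; with |JB| = 8.9, B = (13.05, 18.91). ∠JBH = 90.1° gives BH at -143.6° from the x-axis; with |BH| = 29.3, H = (-10.53, 1.525). ∠BHA = 84.6° gives HA at 121.0° from the x-axis; with |HA| = 13.7, A = (-17.58, 13.27). HA is perpendicular to AE, so AE runs at 31.00°; with |AE| = 16.2, E = (-3.698, 21.61). ∠AEF = 124.6° gives EF at -24.40° from the x-axis; with |EF| = 15.4, F = (10.33, 15.25). Then |DF| = |F − D| = 22.32.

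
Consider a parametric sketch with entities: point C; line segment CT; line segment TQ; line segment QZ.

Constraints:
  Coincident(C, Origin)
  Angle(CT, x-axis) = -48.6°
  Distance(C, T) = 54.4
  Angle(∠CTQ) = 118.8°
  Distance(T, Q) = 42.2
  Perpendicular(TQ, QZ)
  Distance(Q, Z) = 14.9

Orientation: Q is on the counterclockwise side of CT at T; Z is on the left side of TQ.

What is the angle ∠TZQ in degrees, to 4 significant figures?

70.55°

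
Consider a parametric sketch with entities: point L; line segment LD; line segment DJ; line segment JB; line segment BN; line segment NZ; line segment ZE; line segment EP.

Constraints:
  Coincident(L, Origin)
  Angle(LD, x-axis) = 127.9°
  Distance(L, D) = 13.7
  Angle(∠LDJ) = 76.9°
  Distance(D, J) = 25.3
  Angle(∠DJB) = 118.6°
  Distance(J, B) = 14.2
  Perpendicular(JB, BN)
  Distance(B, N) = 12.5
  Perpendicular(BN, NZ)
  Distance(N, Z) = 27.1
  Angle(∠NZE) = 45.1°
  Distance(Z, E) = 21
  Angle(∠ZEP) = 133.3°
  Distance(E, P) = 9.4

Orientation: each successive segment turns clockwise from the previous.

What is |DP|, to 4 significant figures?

33.77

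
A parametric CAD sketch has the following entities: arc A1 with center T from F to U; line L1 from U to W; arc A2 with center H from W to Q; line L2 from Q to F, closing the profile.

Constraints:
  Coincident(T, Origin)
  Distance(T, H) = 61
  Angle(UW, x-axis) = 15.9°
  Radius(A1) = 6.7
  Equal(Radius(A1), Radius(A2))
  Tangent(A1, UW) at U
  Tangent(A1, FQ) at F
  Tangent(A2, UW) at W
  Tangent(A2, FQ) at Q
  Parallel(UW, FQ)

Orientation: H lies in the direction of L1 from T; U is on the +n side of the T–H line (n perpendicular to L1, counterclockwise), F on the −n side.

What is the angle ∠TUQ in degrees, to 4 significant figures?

77.61°

The slot axis is L1's direction at 15.9°, so u = (cos 15.9°, sin 15.9°) = (0.9617, 0.2740) and n = (−sin 15.9°, cos 15.9°) = (-0.2740, 0.9617). T is at the origin and H lies 61.0 along u from T, so H = 61.0·u = (58.67, 16.71). Tangency of A1 to both parallel lines with radius 6.7 puts U and F at T ± 6.7·n: U = (-1.836, 6.444), F = (1.836, -6.444). Equal radii place W and Q the same way about H: W = H + 6.7·n = (56.83, 23.16), Q = H − 6.7·n = (60.50, 10.27). Then cos ∠TUQ = UT·UQ / (|UT||UQ|), giving 77.61°.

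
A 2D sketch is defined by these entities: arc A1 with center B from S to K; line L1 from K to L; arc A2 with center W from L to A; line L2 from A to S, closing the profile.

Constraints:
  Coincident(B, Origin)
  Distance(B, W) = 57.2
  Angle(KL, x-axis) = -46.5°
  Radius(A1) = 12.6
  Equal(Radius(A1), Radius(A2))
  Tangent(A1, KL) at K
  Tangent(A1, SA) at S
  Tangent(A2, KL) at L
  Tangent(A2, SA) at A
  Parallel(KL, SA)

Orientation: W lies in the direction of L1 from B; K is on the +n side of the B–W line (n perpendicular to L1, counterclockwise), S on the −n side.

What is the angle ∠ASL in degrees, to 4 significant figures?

23.78°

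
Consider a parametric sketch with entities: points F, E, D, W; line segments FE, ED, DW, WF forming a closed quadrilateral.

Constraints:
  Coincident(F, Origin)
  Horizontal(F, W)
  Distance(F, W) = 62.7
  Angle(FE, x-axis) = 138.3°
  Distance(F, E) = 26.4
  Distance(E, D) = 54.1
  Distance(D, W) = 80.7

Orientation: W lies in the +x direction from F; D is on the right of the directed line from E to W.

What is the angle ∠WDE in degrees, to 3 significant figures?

74.5°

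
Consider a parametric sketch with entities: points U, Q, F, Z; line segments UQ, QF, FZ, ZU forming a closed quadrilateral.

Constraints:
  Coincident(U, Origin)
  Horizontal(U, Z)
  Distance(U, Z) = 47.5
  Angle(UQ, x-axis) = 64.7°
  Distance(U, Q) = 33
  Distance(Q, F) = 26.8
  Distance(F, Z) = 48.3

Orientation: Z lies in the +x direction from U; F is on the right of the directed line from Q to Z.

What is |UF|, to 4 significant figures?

7.213

U is at the origin; UZ is horizontal with |UZ| = 47.5 and Z in +x, so Z = (47.5, 0). UQ runs at 64.7° with |UQ| = 33.0, so Q = (14.10, 29.83). F is determined by |QF| = 26.8 and |FZ| = 48.3 together: it lies at the intersection of circle(Q, 26.8) and circle(Z, 48.3). With |QZ| = 44.78, the foot of the radical line on QZ is 4.364 from Q and the perpendicular offset is √(26.8² − 4.364²) = 26.44. Taking the right-of-QZ solution: F = (-0.2592, 7.208).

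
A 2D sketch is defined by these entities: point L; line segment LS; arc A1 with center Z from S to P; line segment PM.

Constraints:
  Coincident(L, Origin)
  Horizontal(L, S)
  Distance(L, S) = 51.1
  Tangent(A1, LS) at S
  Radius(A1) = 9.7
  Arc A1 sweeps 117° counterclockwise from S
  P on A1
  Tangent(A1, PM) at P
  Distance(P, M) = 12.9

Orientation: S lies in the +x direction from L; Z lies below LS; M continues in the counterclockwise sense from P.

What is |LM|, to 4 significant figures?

54.68

L is at the origin; L and S share the same y with |LS| = 51.1 and S on the +x side, so S = (51.10, 0.000). The tangent condition forces ZS to be normal to LS, so Z = S + (0, -9.7) = (51.10, -9.700). On A1, S sits at bearing 90° from Z; a 117° counterclockwise sweep puts P at bearing 207°, so P = Z + 9.7·(cos 207°, sin 207°) = (42.46, -14.10). The tangent condition forces ZP to be normal to PM, so PM runs along (−sin 207°, cos 207°); with |PM| = 12.9, M = (48.31, -25.60). Then |LM| = |M − L| = 54.68.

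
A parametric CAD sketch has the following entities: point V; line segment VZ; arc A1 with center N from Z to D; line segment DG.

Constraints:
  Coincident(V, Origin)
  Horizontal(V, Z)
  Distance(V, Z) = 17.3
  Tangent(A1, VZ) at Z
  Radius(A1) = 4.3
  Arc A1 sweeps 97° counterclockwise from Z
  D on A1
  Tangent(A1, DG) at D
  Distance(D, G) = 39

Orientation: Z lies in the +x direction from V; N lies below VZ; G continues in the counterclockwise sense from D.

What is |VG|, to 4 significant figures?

47.03

V is at the origin; V and Z share the same y with |VZ| = 17.3 and Z on the +x side, so Z = (17.30, 0.000). The tangent condition forces NZ to be normal to VZ, so N = Z + (0, -4.3) = (17.30, -4.300). On A1, Z sits at bearing 90° from N; a 97° counterclockwise sweep puts D at bearing 187°, so D = N + 4.3·(cos 187°, sin 187°) = (13.03, -4.824). Since A1 is tangent to DG there, ND ⟂ DG, so DG runs along (−sin 187°, cos 187°); with |DG| = 39.0, G = (17.78, -43.53). Then |VG| = |G − V| = 47.03.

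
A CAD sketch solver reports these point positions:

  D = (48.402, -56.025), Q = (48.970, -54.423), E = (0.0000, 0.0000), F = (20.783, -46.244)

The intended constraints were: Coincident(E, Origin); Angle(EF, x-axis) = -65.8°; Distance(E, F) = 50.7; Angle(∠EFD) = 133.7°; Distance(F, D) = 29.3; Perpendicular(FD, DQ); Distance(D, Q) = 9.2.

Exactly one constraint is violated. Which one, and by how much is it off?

Distance(D, Q) = 9.2 — off by 7.50.

E = (0.00, 0.00) ✓; EF at -65.80° ✓; |EF| = 50.70 ✓; ∠EFD = 133.7° ✓; |FD| = 29.30 ✓; ∠(FD, DQ) = 89.98° ✓; |DQ| = 1.700 ✗.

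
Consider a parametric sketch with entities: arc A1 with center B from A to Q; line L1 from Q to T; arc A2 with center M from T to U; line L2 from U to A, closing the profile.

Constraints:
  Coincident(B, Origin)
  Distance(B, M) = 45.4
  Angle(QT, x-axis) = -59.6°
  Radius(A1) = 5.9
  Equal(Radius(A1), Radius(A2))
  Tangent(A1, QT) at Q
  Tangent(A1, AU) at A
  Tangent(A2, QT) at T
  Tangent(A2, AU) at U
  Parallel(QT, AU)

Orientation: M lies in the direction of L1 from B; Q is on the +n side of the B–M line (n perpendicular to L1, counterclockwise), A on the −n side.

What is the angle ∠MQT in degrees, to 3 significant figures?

7.40°

Tangency of A1 to both parallel lines with radius 5.9 puts Q and A at B ± 5.9·n: Q = (5.09, 2.99), A = (-5.09, -2.99). Equal radii place T and U the same way about M: T = M + 5.9·n = (28.1, -36.2), U = M − 5.9·n = (17.9, -42.1). Then cos ∠MQT = QM·QT / (|QM||QT|), giving 7.40°.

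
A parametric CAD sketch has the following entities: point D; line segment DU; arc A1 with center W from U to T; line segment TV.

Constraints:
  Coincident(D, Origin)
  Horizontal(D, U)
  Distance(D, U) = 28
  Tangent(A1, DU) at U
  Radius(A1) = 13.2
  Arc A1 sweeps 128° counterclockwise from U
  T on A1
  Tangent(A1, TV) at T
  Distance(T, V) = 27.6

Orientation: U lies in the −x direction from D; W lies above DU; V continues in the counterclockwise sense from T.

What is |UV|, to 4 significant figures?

43.58

On A1, U sits at bearing -90° from W; a 128° counterclockwise sweep puts T at bearing 38°, so T = W + 13.2·(cos 38°, sin 38°) = (-17.60, 21.33). The tangent condition forces WT to be normal to TV, so TV runs along (−sin 38°, cos 38°); with |TV| = 27.6, V = (-34.59, 43.08). Then |UV| = |V − U| = 43.58.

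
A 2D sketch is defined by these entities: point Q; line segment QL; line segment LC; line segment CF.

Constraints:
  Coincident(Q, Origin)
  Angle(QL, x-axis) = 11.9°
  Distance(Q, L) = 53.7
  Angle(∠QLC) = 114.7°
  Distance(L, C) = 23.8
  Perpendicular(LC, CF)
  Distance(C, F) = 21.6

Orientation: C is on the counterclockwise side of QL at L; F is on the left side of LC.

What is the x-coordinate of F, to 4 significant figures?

36.76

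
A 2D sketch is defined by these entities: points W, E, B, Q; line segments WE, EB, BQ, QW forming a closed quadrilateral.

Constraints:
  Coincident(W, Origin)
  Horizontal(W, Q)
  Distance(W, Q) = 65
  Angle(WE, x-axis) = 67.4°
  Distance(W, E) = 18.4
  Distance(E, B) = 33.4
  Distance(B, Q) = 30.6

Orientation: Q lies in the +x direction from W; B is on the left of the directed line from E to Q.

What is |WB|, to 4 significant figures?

44.38

W is at the origin; W and Q share the same y with |WQ| = 65.0 and Q in +x, so Q = (65.0, 0). WE runs at 67.4° with |WE| = 18.4, so E = (7.071, 16.99). B is determined by |EB| = 33.4 and |BQ| = 30.6 together: it lies at the intersection of circle(E, 33.4) and circle(Q, 30.6). With |EQ| = 60.37, the foot of the radical line on EQ is 31.67 from E and the perpendicular offset is √(33.4² − 31.67²) = 10.61. Taking the left-of-EQ solution: B = (40.45, 18.26).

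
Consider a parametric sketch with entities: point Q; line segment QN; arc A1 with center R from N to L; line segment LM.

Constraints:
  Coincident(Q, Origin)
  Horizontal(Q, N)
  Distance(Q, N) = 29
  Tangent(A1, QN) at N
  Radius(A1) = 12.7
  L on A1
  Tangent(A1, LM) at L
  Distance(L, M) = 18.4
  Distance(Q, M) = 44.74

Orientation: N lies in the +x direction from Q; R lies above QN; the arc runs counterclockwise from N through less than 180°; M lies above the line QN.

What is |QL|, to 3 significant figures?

44.1

Q is at the origin; QN is horizontal with |QN| = 29.0 and N on the +x side, so N = (29.0, 0.00). Tangency of A1 to QN means the radius RN is perpendicular to QN, so R = N + (0, 12.7) = (29.0, 12.7). Since RL ⟂ LM (tangency), |RM| = √(12.7² + 18.4²) = 22.4 regardless of where L sits on A1. So M lies on both circle(Q, 44.74) and circle(R, 22.4); the above-QN intersection is M = (27.8, 35.0). L is the foot of the tangent from M: L = (39.1, 20.4).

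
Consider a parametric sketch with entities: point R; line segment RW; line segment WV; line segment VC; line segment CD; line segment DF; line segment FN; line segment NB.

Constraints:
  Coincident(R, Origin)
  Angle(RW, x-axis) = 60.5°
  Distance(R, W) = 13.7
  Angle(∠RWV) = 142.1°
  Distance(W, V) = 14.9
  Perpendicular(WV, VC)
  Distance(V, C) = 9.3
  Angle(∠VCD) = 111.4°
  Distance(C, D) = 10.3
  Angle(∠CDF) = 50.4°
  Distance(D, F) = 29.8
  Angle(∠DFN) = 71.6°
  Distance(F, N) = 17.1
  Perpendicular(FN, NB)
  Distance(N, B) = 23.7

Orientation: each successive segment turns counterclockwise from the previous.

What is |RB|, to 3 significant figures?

25.6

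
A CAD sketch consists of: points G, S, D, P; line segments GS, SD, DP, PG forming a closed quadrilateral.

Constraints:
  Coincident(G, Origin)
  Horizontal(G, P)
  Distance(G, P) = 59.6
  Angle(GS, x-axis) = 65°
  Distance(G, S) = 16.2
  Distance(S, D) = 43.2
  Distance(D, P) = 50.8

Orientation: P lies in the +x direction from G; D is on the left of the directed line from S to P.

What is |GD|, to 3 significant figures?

58.7

G is at the origin; GP is horizontal with |GP| = 59.6 and P in +x, so P = (59.6, 0). GS runs at 65.0° with |GS| = 16.2, so S = (6.85, 14.7). D is determined by |SD| = 43.2 and |DP| = 50.8 together: it lies at the intersection of circle(S, 43.2) and circle(P, 50.8). With |SP| = 54.8, the foot of the radical line on SP is 20.9 from S and the perpendicular offset is √(43.2² − 20.9²) = 37.8. Taking the left-of-SP solution: D = (37.1, 45.5).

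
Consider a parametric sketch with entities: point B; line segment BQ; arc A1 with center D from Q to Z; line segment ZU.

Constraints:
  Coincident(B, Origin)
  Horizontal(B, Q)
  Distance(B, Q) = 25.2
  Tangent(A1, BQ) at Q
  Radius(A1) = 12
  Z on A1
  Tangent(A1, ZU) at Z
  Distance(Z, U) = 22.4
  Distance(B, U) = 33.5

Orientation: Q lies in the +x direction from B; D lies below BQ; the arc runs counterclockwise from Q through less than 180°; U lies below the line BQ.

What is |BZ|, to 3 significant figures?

16.7

Checks: |DZ| = 12.00 ✓; ∠(DZ, ZU) = 90.00° ✓; |ZU| = 22.40 ✓; |BU| = 33.50 ✓.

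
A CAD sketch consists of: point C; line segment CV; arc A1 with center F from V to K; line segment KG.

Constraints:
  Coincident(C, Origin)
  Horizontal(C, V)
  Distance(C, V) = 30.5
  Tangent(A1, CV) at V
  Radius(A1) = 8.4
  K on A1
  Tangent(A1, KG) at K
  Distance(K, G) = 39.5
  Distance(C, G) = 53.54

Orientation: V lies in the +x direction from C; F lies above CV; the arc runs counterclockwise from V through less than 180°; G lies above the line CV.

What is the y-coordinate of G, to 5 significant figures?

48.155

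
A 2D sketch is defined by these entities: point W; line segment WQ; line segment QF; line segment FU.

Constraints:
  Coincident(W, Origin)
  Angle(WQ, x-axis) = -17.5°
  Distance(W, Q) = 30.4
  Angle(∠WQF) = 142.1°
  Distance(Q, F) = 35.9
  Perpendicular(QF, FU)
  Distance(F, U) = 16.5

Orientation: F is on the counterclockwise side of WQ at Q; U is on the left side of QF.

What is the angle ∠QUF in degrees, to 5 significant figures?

65.316°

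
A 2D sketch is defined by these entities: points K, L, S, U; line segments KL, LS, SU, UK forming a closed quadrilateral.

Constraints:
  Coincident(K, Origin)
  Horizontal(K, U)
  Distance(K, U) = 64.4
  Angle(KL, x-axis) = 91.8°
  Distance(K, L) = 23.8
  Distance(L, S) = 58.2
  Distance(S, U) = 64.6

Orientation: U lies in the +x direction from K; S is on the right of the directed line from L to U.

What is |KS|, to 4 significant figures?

34.79

K is at the origin; K and U share the same y with |KU| = 64.4 and U in +x, so U = (64.4, 0). KL runs at 91.8° with |KL| = 23.8, so L = (-0.7476, 23.79). S is determined by |LS| = 58.2 and |SU| = 64.6 together: it lies at the intersection of circle(L, 58.2) and circle(U, 64.6). With |LU| = 69.35, the foot of the radical line on LU is 29.01 from L and the perpendicular offset is √(58.2² − 29.01²) = 50.45. Taking the right-of-LU solution: S = (9.199, -33.56).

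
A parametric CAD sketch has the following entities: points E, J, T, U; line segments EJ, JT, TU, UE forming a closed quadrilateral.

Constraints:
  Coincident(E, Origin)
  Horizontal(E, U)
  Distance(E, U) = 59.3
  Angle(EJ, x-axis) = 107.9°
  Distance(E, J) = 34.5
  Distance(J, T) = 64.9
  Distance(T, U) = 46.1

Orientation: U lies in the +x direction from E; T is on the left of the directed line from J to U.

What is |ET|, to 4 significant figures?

69.97

Checks: |JT| = 64.90 ✓; |TU| = 46.10 ✓.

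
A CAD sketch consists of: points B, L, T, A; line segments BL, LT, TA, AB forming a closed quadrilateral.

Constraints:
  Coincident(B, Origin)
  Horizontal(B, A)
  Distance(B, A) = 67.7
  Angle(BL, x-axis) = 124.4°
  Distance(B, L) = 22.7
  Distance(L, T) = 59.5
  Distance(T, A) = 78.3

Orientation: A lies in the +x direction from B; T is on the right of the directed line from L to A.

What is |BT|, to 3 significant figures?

39.4

B is at the origin; B and A share the same y with |BA| = 67.7 and A in +x, so A = (67.7, 0). BL runs at 124.4° with |BL| = 22.7, so L = (-12.8, 18.7). T is determined by |LT| = 59.5 and |TA| = 78.3 together: it lies at the intersection of circle(L, 59.5) and circle(A, 78.3). With |LA| = 82.7, the foot of the radical line on LA is 25.7 from L and the perpendicular offset is √(59.5² − 25.7²) = 53.7. Taking the right-of-LA solution: T = (0.0164, -39.4).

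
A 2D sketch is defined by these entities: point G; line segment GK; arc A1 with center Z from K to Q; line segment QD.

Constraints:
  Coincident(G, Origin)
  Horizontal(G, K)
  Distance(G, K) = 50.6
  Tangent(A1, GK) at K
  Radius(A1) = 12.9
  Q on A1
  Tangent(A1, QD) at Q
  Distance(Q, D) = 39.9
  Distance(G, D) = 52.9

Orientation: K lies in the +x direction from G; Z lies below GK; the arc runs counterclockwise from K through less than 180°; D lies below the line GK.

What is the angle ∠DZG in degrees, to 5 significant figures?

67.346°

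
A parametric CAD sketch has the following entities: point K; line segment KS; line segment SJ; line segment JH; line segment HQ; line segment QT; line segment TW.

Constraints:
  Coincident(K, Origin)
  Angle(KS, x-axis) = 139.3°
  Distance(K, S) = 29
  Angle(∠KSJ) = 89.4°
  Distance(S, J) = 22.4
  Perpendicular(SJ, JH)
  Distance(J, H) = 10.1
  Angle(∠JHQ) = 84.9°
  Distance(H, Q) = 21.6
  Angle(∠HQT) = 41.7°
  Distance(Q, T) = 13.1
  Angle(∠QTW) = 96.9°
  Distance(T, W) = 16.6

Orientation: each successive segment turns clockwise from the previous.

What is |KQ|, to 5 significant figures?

20.827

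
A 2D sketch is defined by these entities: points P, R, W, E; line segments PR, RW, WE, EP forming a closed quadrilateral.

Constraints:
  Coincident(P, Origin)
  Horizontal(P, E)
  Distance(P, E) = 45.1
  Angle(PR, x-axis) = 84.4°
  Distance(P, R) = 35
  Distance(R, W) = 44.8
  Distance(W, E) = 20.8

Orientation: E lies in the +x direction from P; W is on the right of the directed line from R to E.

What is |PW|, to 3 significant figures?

25.2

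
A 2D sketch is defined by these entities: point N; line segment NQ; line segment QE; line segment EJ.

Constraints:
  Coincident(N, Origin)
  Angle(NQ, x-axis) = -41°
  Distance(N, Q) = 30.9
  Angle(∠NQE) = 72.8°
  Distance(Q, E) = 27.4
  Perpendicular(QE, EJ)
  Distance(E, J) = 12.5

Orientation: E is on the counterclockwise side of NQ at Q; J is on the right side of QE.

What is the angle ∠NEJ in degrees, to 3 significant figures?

148°

N is at the origin; NQ runs at -41.0° with length 30.9, so Q = 30.9·(cos -41.0°, sin -41.0°) = (23.3, -20.3). ∠NQE = 72.8°, so QE runs at -41.0° + (180° − 72.8°) = 66.2° from the x-axis; with |QE| = 27.4, E = Q + 27.4·(cos 66.2°, sin 66.2°) = (34.4, 4.80). The perpendicularity gives EJ at right angles to QE; with |EJ| = 12.5 on the right of QE, J = E + 12.5·(0.915, -0.404) = (45.8, -0.247). Then cos ∠NEJ = EN·EJ / (|EN||EJ|), giving 148°.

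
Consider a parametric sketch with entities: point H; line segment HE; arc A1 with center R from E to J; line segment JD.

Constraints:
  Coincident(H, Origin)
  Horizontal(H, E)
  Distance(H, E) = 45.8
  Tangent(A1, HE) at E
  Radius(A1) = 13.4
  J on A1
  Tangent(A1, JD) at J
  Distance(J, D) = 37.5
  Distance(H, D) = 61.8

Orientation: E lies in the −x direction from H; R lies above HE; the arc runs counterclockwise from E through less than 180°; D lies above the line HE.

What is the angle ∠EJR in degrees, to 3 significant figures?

43.7°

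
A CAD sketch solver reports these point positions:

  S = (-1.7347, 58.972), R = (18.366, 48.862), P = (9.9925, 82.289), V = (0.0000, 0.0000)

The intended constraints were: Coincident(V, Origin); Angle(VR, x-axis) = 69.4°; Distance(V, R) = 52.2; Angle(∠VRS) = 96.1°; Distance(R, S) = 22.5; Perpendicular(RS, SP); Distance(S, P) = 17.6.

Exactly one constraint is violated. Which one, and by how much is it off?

Distance(S, P) = 17.6 — off by 8.50.

V = (0.00, 0.00) ✓; VR at 69.40° ✓; |VR| = 52.20 ✓; ∠VRS = 96.10° ✓; |RS| = 22.50 ✓; ∠(RS, SP) = 90.00° ✓; |SP| = 26.10 ✗.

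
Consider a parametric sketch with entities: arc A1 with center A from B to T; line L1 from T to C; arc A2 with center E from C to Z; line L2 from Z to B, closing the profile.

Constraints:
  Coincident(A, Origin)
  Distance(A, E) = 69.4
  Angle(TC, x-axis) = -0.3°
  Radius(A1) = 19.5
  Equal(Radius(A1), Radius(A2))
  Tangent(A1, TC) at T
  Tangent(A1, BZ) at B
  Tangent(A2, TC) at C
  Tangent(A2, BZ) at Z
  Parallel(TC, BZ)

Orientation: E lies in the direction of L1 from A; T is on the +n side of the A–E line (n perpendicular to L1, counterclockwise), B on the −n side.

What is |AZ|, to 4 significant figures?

72.09

The slot axis is L1's direction at -0.3°, so u = (cos -0.3°, sin -0.3°) = (1.000, -0.005236) and n = (−sin -0.3°, cos -0.3°) = (0.005236, 1.000). A is at the origin and E lies 69.4 along u from A, so E = 69.4·u = (69.40, -0.3634). Tangency of A1 to both parallel lines with radius 19.5 puts T and B at A ± 19.5·n: T = (0.1021, 19.50), B = (-0.1021, -19.50). Equal radii place C and Z the same way about E: C = E + 19.5·n = (69.50, 19.14), Z = E − 19.5·n = (69.30, -19.86). Then |AZ| = |Z − A| = 72.09.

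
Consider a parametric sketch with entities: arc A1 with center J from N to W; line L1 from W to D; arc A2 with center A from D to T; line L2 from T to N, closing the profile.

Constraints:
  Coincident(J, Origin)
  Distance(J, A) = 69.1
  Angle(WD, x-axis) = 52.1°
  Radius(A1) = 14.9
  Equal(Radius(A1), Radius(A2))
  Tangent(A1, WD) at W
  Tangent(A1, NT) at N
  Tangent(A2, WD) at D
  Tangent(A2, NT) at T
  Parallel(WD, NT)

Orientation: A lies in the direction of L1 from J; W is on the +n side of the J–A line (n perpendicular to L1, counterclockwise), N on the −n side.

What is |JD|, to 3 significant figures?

70.7

Tangency of A1 to both parallel lines with radius 14.9 puts W and N at J ± 14.9·n: W = (-11.8, 9.15), N = (11.8, -9.15). Equal radii place D and T the same way about A: D = A + 14.9·n = (30.7, 63.7), T = A − 14.9·n = (54.2, 45.4). Then |JD| = |D − J| = 70.7.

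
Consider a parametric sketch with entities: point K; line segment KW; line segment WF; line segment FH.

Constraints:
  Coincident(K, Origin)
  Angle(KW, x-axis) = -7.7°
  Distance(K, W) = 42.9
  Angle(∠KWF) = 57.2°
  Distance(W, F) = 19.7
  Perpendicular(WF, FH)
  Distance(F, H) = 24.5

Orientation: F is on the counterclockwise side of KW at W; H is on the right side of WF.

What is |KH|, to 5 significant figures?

60.664

K is at the origin; KW runs at -7.7° with length 42.9, so W = 42.9·(cos -7.7°, sin -7.7°) = (42.513, -5.7480). ∠KWF = 57.2°, so WF runs at -7.7° + (180° − 57.2°) = 115.10° from the x-axis; with |WF| = 19.7, F = W + 19.7·(cos 115.10°, sin 115.10°) = (34.156, 12.092). The perpendicularity gives FH at right angles to WF; with |FH| = 24.5 on the right of WF, H = F + 24.5·(0.90557, 0.42420) = (56.343, 22.485). Then |KH| = |H − K| = 60.664.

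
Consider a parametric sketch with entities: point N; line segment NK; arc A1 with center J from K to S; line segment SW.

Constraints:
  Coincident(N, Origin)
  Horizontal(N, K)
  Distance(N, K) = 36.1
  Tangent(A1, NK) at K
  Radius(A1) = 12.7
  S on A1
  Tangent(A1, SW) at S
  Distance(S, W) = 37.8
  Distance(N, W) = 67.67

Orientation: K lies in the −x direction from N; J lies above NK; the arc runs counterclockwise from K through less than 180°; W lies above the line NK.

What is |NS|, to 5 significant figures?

31.340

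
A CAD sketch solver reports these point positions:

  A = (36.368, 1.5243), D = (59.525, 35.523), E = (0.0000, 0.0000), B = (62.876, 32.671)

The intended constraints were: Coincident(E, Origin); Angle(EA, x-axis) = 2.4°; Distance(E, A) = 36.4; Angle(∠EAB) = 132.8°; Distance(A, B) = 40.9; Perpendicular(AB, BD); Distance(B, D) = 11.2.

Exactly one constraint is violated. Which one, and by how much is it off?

Distance(B, D) = 11.2 — off by 6.80.

E = (0.00, 0.00) ✓; EA at 2.400° ✓; |EA| = 36.40 ✓; ∠EAB = 132.8° ✓; |AB| = 40.90 ✓; ∠(AB, BD) = 90.00° ✓; |BD| = 4.400 ✗.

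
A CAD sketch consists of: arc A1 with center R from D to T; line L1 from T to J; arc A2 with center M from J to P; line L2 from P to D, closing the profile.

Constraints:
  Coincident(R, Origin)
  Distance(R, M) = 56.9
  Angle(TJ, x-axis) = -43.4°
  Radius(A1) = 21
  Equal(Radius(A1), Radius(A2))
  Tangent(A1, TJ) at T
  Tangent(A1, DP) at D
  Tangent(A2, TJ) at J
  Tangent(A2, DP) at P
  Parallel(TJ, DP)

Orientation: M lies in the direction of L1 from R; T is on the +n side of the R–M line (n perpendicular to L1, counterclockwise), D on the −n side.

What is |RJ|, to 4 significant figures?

60.65

Tangency of A1 to both parallel lines with radius 21.0 puts T and D at R ± 21.0·n: T = (14.43, 15.26), D = (-14.43, -15.26). Equal radii place J and P the same way about M: J = M + 21.0·n = (55.77, -23.84), P = M − 21.0·n = (26.91, -54.35). Then |RJ| = |J − R| = 60.65.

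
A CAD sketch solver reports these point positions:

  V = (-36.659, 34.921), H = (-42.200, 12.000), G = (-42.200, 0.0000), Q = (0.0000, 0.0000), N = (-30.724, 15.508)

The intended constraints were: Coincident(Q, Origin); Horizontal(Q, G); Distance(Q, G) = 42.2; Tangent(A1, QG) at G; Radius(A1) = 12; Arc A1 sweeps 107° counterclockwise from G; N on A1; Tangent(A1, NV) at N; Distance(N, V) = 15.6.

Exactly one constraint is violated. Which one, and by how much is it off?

Distance(N, V) = 15.6 — off by 4.70.

Q = (0.00, 0.00) ✓; Q.y = 0.00, G.y = 0.00 ✓; |QG| = 42.20 ✓; ∠(HG, GQ) = 90.00° ✓; |HG| = 12.00 ✓; bearing(H→N) − bearing(H→G) = 107.0° ✓; |HN| = 12.00 ✓; ∠(HN, NV) = 90.00° ✓; |NV| = 20.30 ✗.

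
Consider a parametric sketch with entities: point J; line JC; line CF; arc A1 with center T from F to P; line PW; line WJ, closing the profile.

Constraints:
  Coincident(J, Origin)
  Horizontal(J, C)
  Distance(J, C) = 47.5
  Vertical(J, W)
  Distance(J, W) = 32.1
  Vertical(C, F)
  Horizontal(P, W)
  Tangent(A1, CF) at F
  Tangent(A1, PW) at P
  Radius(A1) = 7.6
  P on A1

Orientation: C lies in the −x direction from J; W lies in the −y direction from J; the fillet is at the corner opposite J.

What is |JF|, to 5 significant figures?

53.446

The virtual corner opposite J is at (-47.500, -32.100). Tangency of A1 to CF means the radius TF is perpendicular to CF and since A1 is tangent to PW there, TP ⟂ PW, with radius 7.6, so the center T sits 7.6 in from both sides at T = (-39.900, -24.500). That places the tangent points at F = (-47.500, -24.500) on CF and P = (-39.900, -32.100) on PW. Then |JF| = |F − J| = 53.446.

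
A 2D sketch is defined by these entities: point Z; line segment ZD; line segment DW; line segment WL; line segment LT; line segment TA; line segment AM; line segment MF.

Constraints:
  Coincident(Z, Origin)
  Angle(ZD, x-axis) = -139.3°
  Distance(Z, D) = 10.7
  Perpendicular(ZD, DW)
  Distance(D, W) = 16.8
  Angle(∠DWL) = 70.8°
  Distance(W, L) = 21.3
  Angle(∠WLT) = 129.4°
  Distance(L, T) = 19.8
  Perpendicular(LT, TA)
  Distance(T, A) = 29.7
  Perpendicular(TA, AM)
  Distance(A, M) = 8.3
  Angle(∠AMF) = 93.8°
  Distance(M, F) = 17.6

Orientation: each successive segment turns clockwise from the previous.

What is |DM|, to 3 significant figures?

11.9

Z is at the origin; ZD runs at -139.3° with length 10.7, so D = (-8.11, -6.98). ZD is perpendicular to DW, so DW runs at 131°; with |DW| = 16.8, W = (-19.1, 5.76). ∠DWL = 70.8° gives WL at 21.5° from the x-axis; with |WL| = 21.3, L = (0.751, 13.6). ∠WLT = 129.4° gives LT at -29.1° from the x-axis; with |LT| = 19.8, T = (18.1, 3.94). LT is perpendicular to TA, so TA runs at -119°; with |TA| = 29.7, A = (3.61, -22.0). TA is perpendicular to AM, so AM runs at 151°; with |AM| = 8.3, M = (-3.65, -18.0). Then |DM| = |M − D| = 11.9.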